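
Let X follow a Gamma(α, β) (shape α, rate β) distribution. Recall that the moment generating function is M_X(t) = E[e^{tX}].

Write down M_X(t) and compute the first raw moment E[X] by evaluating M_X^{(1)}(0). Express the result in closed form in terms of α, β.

E[X] = D[M](0) = α/β

M_X(t) = (β/(β - t))^α
D[M](t) = -α*β^α*(1/(β - t))^α/(-β + t)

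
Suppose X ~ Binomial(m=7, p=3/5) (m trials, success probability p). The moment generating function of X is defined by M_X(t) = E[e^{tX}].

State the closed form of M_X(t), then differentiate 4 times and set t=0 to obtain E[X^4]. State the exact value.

M_X(t) = (3*e^(t)/5 + 2/5)^7
dM/dt = 15309*e^(7*t)/78125 + 61236*e^(6*t)/78125 + 20412*e^(5*t)/15625 + 18144*e^(4*t)/15625 + 9072*e^(3*t)/15625 + 12096*e^(2*t)/78125 + 1344*e^(t)/78125
d^2M/dt^2 = 107163*e^(7*t)/78125 + 367416*e^(6*t)/78125 + 20412*e^(5*t)/3125 + 72576*e^(4*t)/15625 + 27216*e^(3*t)/15625 + 24192*e^(2*t)/78125 + 1344*e^(t)/78125
d^3M/dt^3 = 750141*e^(7*t)/78125 + 2204496*e^(6*t)/78125 + 20412*e^(5*t)/625 + 290304*e^(4*t)/15625 + 81648*e^(3*t)/15625 + 48384*e^(2*t)/78125 + 1344*e^(t)/78125
d^4M/dt^4 = 5250987*e^(7*t)/78125 + 13226976*e^(6*t)/78125 + 20412*e^(5*t)/125 + 1161216*e^(4*t)/15625 + 244944*e^(3*t)/15625 + 96768*e^(2*t)/78125 + 1344*e^(t)/78125

E[X^4] = d^4M/dt^4 |_{t=0} = 61383/125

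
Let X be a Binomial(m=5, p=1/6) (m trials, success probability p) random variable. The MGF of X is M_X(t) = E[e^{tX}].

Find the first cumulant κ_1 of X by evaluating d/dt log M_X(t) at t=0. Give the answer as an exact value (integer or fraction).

M_X(t) = (e^(t)/6 + 5/6)^5
K_X(t) = log M_X(t) = 5*log(e^(t)/6 + 5/6)
K′(t) = 5*e^(t)/(e^(t) + 5)

κ_1 = K′(0) = 5/6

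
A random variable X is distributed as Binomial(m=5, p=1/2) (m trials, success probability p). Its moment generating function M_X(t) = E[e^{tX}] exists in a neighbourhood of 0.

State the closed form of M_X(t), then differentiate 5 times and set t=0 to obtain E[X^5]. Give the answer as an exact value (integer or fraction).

E[X^5] = M′′′′′(0) = 1375/4

M_X(t) = (e^(t)/2 + 1/2)^5
M′(t) = 5*e^(5*t)/32 + 5*e^(4*t)/8 + 15*e^(3*t)/16 + 5*e^(2*t)/8 + 5*e^(t)/32
M′′(t) = 25*e^(5*t)/32 + 5*e^(4*t)/2 + 45*e^(3*t)/16 + 5*e^(2*t)/4 + 5*e^(t)/32
M′′′(t) = 125*e^(5*t)/32 + 10*e^(4*t) + 135*e^(3*t)/16 + 5*e^(2*t)/2 + 5*e^(t)/32
M′′′′(t) = 625*e^(5*t)/32 + 40*e^(4*t) + 405*e^(3*t)/16 + 5*e^(2*t) + 5*e^(t)/32
M′′′′′(t) = 3125*e^(5*t)/32 + 160*e^(4*t) + 1215*e^(3*t)/16 + 10*e^(2*t) + 5*e^(t)/32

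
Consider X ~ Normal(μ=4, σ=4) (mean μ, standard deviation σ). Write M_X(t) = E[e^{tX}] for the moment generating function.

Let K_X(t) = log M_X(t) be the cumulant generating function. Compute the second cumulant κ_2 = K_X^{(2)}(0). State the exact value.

κ_2 = d^2K/dt^2 |_{t=0} = 16

M_X(t) = e^(8*t^2 + 4*t)
K_X(t) = log M_X(t) = 8*t^2 + 4*t
dK/dt = 16*t + 4
d^2K/dt^2 = 16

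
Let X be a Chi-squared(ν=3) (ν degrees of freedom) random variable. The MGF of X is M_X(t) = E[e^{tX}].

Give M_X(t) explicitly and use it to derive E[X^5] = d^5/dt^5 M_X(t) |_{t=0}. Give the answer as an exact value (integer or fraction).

M_X(t) = (1 - 2*t)^(-3/2)
dM/dt = 3/(4*t^2*√(1 - 2*t) - 4*t*√(1 - 2*t) + √(1 - 2*t))
d^2M/dt^2 = -15/(8*t^3*√(1 - 2*t) - 12*t^2*√(1 - 2*t) + 6*t*√(1 - 2*t) - √(1 - 2*t))
d^3M/dt^3 = 105/(16*t^4*√(1 - 2*t) - 32*t^3*√(1 - 2*t) + 24*t^2*√(1 - 2*t) - 8*t*√(1 - 2*t) + √(1 - 2*t))
d^4M/dt^4 = -945/(32*t^5*√(1 - 2*t) - 80*t^4*√(1 - 2*t) + 80*t^3*√(1 - 2*t) - 40*t^2*√(1 - 2*t) + 10*t*√(1 - 2*t) - √(1 - 2*t))
d^5M/dt^5 = 10395/(64*t^6*√(1 - 2*t) - 192*t^5*√(1 - 2*t) + 240*t^4*√(1 - 2*t) - 160*t^3*√(1 - 2*t) + 60*t^2*√(1 - 2*t) - 12*t*√(1 - 2*t) + √(1 - 2*t))

E[X^5] = d^5M/dt^5 |_{t=0} = 10395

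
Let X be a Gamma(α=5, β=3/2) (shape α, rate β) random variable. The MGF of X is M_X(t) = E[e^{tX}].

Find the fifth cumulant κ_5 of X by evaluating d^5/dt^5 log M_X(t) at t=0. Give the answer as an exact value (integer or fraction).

κ_5 = d^5K/dt^5 |_{t=0} = 1280/81

M_X(t) = 243/(32*(3/2 - t)^5)
K_X(t) = log M_X(t) = -5*log(3/2 - t) - 5*log(2) + 5*log(3)
dK/dt = -10/(2*t - 3)
d^2K/dt^2 = 20/(4*t^2 - 12*t + 9)
d^3K/dt^3 = -80/(8*t^3 - 36*t^2 + 54*t - 27)
d^4K/dt^4 = 480/(16*t^4 - 96*t^3 + 216*t^2 - 216*t + 81)
d^5K/dt^5 = -3840/(32*t^5 - 240*t^4 + 720*t^3 - 1080*t^2 + 810*t - 243)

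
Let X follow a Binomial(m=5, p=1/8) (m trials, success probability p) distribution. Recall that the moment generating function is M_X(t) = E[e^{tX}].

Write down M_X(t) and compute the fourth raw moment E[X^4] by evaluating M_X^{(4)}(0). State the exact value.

M_X(t) = (e^(t)/8 + 7/8)^5
dM/dt = 5*e^(5*t)/32768 + 35*e^(4*t)/8192 + 735*e^(3*t)/16384 + 1715*e^(2*t)/8192 + 12005*e^(t)/32768
d^2M/dt^2 = 25*e^(5*t)/32768 + 35*e^(4*t)/2048 + 2205*e^(3*t)/16384 + 1715*e^(2*t)/4096 + 12005*e^(t)/32768
d^3M/dt^3 = 125*e^(5*t)/32768 + 35*e^(4*t)/512 + 6615*e^(3*t)/16384 + 1715*e^(2*t)/2048 + 12005*e^(t)/32768
d^4M/dt^4 = 625*e^(5*t)/32768 + 35*e^(4*t)/128 + 19845*e^(3*t)/16384 + 1715*e^(2*t)/1024 + 12005*e^(t)/32768

E[X^4] = d^4M/dt^4 |_{t=0} = 1815/512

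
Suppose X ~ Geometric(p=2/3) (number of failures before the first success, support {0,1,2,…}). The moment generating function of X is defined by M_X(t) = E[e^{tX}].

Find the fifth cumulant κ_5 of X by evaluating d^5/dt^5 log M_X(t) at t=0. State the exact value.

κ_5 = d^5K/dt^5 |_{t=0} = 15

M_X(t) = 2/(3*(1 - e^(t)/3))
K_X(t) = log M_X(t) = -log(1 - e^(t)/3) - log(3) + log(2)
dK/dt = -e^(t)/(e^(t) - 3)
d^2K/dt^2 = 3*e^(t)/(e^(2*t) - 6*e^(t) + 9)
d^3K/dt^3 = (-3*e^(2*t) - 9*e^(t))/(e^(3*t) - 9*e^(2*t) + 27*e^(t) - 27)
d^4K/dt^4 = (3*e^(3*t) + 36*e^(2*t) + 27*e^(t))/(e^(4*t) - 12*e^(3*t) + 54*e^(2*t) - 108*e^(t) + 81)
d^5K/dt^5 = (-3*e^(4*t) - 99*e^(3*t) - 297*e^(2*t) - 81*e^(t))/(e^(5*t) - 15*e^(4*t) + 90*e^(3*t) - 270*e^(2*t) + 405*e^(t) - 243)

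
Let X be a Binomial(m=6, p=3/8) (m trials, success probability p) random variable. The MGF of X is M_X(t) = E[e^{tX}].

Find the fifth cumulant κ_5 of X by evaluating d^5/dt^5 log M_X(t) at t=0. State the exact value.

M_X(t) = (3*e^(t)/8 + 5/8)^6
K_X(t) = log M_X(t) = 6*log(3*e^(t)/8 + 5/8)
D^5[K](t) = (-2430*e^(4*t) + 44550*e^(3*t) - 74250*e^(2*t) + 11250*e^(t))/(243*e^(5*t) + 2025*e^(4*t) + 6750*e^(3*t) + 11250*e^(2*t) + 9375*e^(t) + 3125)

κ_5 = D^5[K](0) = -1305/2048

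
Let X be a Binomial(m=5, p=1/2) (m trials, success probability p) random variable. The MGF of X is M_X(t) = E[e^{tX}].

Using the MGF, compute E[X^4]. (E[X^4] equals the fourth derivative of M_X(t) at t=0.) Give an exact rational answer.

M_X(t) = (e^(t)/2 + 1/2)^5
M^(4)(t) = 625*e^(5*t)/32 + 40*e^(4*t) + 405*e^(3*t)/16 + 5*e^(2*t) + 5*e^(t)/32

E[X^4] = M^(4)(0) = 90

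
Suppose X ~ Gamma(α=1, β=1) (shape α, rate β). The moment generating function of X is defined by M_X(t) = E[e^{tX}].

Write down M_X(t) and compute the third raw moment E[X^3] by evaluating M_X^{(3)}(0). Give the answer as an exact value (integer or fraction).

E[X^3] = D^3[M](0) = 6

M_X(t) = 1/(1 - t)
D^3[M](t) = 6/(t^4 - 4*t^3 + 6*t^2 - 4*t + 1)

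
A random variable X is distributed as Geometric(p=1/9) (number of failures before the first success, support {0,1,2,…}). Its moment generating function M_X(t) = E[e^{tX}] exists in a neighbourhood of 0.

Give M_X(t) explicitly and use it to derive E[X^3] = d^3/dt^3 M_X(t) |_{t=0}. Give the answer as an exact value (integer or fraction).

E[X^3] = M′′′(0) = 3464

M_X(t) = 1/(9*(1 - 8*e^(t)/9))
M′(t) = 8*e^(t)/(64*e^(2*t) - 144*e^(t) + 81)
M′′(t) = (-64*e^(2*t) - 72*e^(t))/(512*e^(3*t) - 1728*e^(2*t) + 1944*e^(t) - 729)
M′′′(t) = (512*e^(3*t) + 2304*e^(2*t) + 648*e^(t))/(4096*e^(4*t) - 18432*e^(3*t) + 31104*e^(2*t) - 23328*e^(t) + 6561)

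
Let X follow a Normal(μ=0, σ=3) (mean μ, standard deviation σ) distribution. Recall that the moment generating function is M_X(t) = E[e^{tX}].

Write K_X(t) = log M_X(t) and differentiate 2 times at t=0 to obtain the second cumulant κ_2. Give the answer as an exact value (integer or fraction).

κ_2 = K′′(0) = 9

M_X(t) = e^(9*t^2/2)
K_X(t) = log M_X(t) = 9*t^2/2
K′(t) = 9*t
K′′(t) = 9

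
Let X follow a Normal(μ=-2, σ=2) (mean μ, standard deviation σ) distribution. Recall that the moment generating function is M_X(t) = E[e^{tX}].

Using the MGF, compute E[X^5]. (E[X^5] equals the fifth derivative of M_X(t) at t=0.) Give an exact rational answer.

M_X(t) = e^(2*t^2 - 2*t)
dM/dt = 4*t*e^(-2*t)*e^(2*t^2) - 2*e^(-2*t)*e^(2*t^2)
d^2M/dt^2 = (16*t^2*e^(2*t^2) - 16*t*e^(2*t^2) + 8*e^(2*t^2))*e^(-2*t)
d^3M/dt^3 = (64*t^3*e^(2*t^2) - 96*t^2*e^(2*t^2) + 96*t*e^(2*t^2) - 32*e^(2*t^2))*e^(-2*t)
d^4M/dt^4 = (256*t^4*e^(2*t^2) - 512*t^3*e^(2*t^2) + 768*t^2*e^(2*t^2) - 512*t*e^(2*t^2) + 160*e^(2*t^2))*e^(-2*t)
d^5M/dt^5 = (1024*t^5*e^(2*t^2) - 2560*t^4*e^(2*t^2) + 5120*t^3*e^(2*t^2) - 5120*t^2*e^(2*t^2) + 3200*t*e^(2*t^2) - 832*e^(2*t^2))*e^(-2*t)

E[X^5] = d^5M/dt^5 |_{t=0} = -832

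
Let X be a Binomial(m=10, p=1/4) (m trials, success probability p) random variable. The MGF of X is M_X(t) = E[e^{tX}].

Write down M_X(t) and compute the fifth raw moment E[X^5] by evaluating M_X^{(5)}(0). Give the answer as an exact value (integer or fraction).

E[X^5] = D^5[M](0) = 19025/32

M_X(t) = (e^(t)/4 + 3/4)^10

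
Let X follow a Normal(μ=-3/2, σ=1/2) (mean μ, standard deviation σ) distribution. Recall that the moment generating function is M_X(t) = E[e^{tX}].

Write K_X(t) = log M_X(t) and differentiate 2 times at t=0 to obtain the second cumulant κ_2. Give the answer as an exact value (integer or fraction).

κ_2 = K′′(0) = 1/4

M_X(t) = e^(t^2/8 - 3*t/2)
K_X(t) = log M_X(t) = t^2/8 - 3*t/2
K′(t) = t/4 - 3/2
K′′(t) = 1/4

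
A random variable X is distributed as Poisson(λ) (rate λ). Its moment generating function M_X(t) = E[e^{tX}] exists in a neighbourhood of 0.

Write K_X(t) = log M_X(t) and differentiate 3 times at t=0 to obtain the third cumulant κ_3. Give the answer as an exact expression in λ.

M_X(t) = e^(λ*(e^(t) - 1))
K_X(t) = log M_X(t) = λ*(e^(t) - 1)
D^3[K](t) = λ*e^(t)

κ_3 = D^3[K](0) = λ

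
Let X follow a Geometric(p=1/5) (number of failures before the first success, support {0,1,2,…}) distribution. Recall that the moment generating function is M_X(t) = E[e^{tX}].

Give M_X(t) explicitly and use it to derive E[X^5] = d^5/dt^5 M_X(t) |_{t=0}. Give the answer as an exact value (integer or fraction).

M_X(t) = 1/(5*(1 - 4*e^(t)/5))
M′(t) = 4*e^(t)/(16*e^(2*t) - 40*e^(t) + 25)
M′′(t) = (-16*e^(2*t) - 20*e^(t))/(64*e^(3*t) - 240*e^(2*t) + 300*e^(t) - 125)
M′′′(t) = (64*e^(3*t) + 320*e^(2*t) + 100*e^(t))/(256*e^(4*t) - 1280*e^(3*t) + 2400*e^(2*t) - 2000*e^(t) + 625)
M′′′′(t) = (-256*e^(4*t) - 3520*e^(3*t) - 4400*e^(2*t) - 500*e^(t))/(1024*e^(5*t) - 6400*e^(4*t) + 16000*e^(3*t) - 20000*e^(2*t) + 12500*e^(t) - 3125)

E[X^5] = M′′′′′(0) = 194404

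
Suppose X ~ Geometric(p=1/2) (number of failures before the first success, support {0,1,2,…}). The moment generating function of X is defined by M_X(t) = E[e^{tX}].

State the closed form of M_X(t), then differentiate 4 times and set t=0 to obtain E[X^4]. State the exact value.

M_X(t) = 1/(2*(1 - e^(t)/2))
D^4[M](t) = (-e^(4*t) - 22*e^(3*t) - 44*e^(2*t) - 8*e^(t))/(e^(5*t) - 10*e^(4*t) + 40*e^(3*t) - 80*e^(2*t) + 80*e^(t) - 32)

E[X^4] = D^4[M](0) = 75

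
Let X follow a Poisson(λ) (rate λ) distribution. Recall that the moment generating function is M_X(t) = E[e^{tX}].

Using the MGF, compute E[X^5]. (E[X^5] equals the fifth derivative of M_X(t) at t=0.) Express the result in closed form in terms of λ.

M_X(t) = e^(λ*(e^(t) - 1))
M^(5)(t) = (λ^5*e^(5*t)*e^(λ*e^(t)) + 10*λ^4*e^(4*t)*e^(λ*e^(t)) + 25*λ^3*e^(3*t)*e^(λ*e^(t)) + 15*λ^2*e^(2*t)*e^(λ*e^(t)) + λ*e^(t)*e^(λ*e^(t)))*e^(-λ)

E[X^5] = M^(5)(0) = λ*(λ^4 + 10*λ^3 + 25*λ^2 + 15*λ + 1)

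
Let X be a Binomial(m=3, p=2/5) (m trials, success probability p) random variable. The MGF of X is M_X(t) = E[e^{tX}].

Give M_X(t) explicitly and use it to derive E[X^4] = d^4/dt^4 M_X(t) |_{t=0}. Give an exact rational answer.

M_X(t) = (2*e^(t)/5 + 3/5)^3
dM/dt = 24*e^(3*t)/125 + 72*e^(2*t)/125 + 54*e^(t)/125
d^2M/dt^2 = 72*e^(3*t)/125 + 144*e^(2*t)/125 + 54*e^(t)/125
d^3M/dt^3 = 216*e^(3*t)/125 + 288*e^(2*t)/125 + 54*e^(t)/125
d^4M/dt^4 = 648*e^(3*t)/125 + 576*e^(2*t)/125 + 54*e^(t)/125

E[X^4] = d^4M/dt^4 |_{t=0} = 1278/125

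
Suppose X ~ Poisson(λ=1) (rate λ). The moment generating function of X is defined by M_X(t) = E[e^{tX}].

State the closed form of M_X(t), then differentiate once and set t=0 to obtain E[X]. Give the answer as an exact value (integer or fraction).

M_X(t) = e^(e^(t) - 1)
M′(t) = e^(-1)*e^(t)*e^(e^(t))

E[X] = M′(0) = 1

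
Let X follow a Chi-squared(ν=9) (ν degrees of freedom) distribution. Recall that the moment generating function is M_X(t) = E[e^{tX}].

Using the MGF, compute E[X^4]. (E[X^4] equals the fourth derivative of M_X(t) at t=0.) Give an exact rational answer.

E[X^4] = d^4M/dt^4 |_{t=0} = 19305

M_X(t) = (1 - 2*t)^(-9/2)
dM/dt = -9/(32*t^5*√(1 - 2*t) - 80*t^4*√(1 - 2*t) + 80*t^3*√(1 - 2*t) - 40*t^2*√(1 - 2*t) + 10*t*√(1 - 2*t) - √(1 - 2*t))
d^2M/dt^2 = 99/(64*t^6*√(1 - 2*t) - 192*t^5*√(1 - 2*t) + 240*t^4*√(1 - 2*t) - 160*t^3*√(1 - 2*t) + 60*t^2*√(1 - 2*t) - 12*t*√(1 - 2*t) + √(1 - 2*t))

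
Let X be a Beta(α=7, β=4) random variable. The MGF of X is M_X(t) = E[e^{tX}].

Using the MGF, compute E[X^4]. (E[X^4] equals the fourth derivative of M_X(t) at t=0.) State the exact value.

M_X(t) = ₁F₁(7; 11; t)
M^(4)(t) = 30*₁F₁(11; 15; t)/143

E[X^4] = M^(4)(0) = 30/143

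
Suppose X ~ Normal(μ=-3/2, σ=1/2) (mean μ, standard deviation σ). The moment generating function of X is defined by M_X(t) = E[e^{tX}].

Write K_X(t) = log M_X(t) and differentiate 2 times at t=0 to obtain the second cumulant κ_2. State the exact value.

M_X(t) = e^(t^2/8 - 3*t/2)
K_X(t) = log M_X(t) = t^2/8 - 3*t/2
K^(2)(t) = 1/4

κ_2 = K^(2)(0) = 1/4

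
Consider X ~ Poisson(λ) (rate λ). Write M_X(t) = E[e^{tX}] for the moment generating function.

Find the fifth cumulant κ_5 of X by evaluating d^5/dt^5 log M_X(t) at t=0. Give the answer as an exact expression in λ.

M_X(t) = e^(λ*(e^(t) - 1))
K_X(t) = log M_X(t) = λ*(e^(t) - 1)
dK/dt = λ*e^(t)
d^2K/dt^2 = λ*e^(t)
d^3K/dt^3 = λ*e^(t)
d^4K/dt^4 = λ*e^(t)
d^5K/dt^5 = λ*e^(t)

κ_5 = d^5K/dt^5 |_{t=0} = λ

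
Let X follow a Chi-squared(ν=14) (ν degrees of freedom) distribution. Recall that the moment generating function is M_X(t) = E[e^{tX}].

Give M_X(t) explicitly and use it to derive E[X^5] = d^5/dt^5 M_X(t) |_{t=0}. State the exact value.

E[X^5] = M′′′′′(0) = 1774080

M_X(t) = (1 - 2*t)^(-7)
M′(t) = 14/(256*t^8 - 1024*t^7 + 1792*t^6 - 1792*t^5 + 1120*t^4 - 448*t^3 + 112*t^2 - 16*t + 1)
M′′(t) = -224/(512*t^9 - 2304*t^8 + 4608*t^7 - 5376*t^6 + 4032*t^5 - 2016*t^4 + 672*t^3 - 144*t^2 + 18*t - 1)
M′′′(t) = 4032/(1024*t^10 - 5120*t^9 + 11520*t^8 - 15360*t^7 + 13440*t^6 - 8064*t^5 + 3360*t^4 - 960*t^3 + 180*t^2 - 20*t + 1)
M′′′′(t) = -80640/(2048*t^11 - 11264*t^10 + 28160*t^9 - 42240*t^8 + 42240*t^7 - 29568*t^6 + 14784*t^5 - 5280*t^4 + 1320*t^3 - 220*t^2 + 22*t - 1)
M′′′′′(t) = 1774080/(4096*t^12 - 24576*t^11 + 67584*t^10 - 112640*t^9 + 126720*t^8 - 101376*t^7 + 59136*t^6 - 25344*t^5 + 7920*t^4 - 1760*t^3 + 264*t^2 - 24*t + 1)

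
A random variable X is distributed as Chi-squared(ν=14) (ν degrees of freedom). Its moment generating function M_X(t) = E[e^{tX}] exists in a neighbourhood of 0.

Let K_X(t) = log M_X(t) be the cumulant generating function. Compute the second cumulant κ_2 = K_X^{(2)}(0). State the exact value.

M_X(t) = (1 - 2*t)^(-7)
K_X(t) = log M_X(t) = -7*log(1 - 2*t)
dK/dt = -14/(2*t - 1)
d^2K/dt^2 = 28/(4*t^2 - 4*t + 1)

κ_2 = d^2K/dt^2 |_{t=0} = 28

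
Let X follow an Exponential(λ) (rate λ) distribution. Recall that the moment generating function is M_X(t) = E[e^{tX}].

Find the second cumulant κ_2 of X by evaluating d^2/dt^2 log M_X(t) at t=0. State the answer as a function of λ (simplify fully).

M_X(t) = λ/(λ - t)
K_X(t) = log M_X(t) = log(λ) - log(λ - t)
K′(t) = -1/(-λ + t)
K′′(t) = 1/(λ^2 - 2*λ*t + t^2)

κ_2 = K′′(0) = λ^(-2)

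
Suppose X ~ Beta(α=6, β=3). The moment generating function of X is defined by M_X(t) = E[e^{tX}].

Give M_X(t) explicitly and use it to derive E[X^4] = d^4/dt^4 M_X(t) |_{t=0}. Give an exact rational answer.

M_X(t) = ₁F₁(6; 9; t)
dM/dt = 2*₁F₁(7; 10; t)/3
d^2M/dt^2 = 7*₁F₁(8; 11; t)/15
d^3M/dt^3 = 56*₁F₁(9; 12; t)/165
d^4M/dt^4 = 14*₁F₁(10; 13; t)/55

E[X^4] = d^4M/dt^4 |_{t=0} = 14/55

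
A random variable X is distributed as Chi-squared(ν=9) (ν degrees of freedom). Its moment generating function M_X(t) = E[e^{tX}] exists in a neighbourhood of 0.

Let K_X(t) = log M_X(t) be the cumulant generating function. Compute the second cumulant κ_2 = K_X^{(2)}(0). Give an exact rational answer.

κ_2 = D^2[K](0) = 18

M_X(t) = (1 - 2*t)^(-9/2)
K_X(t) = log M_X(t) = -9*log(1 - 2*t)/2
D^2[K](t) = 18/(4*t^2 - 4*t + 1)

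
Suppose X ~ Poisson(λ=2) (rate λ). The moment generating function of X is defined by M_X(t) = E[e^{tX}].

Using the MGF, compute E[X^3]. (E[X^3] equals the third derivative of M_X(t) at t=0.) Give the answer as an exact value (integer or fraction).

M_X(t) = e^(2*e^(t) - 2)
dM/dt = 2*e^(-2)*e^(t)*e^(2*e^(t))
d^2M/dt^2 = (4*e^(2*t)*e^(2*e^(t)) + 2*e^(t)*e^(2*e^(t)))*e^(-2)
d^3M/dt^3 = (8*e^(3*t)*e^(2*e^(t)) + 12*e^(2*t)*e^(2*e^(t)) + 2*e^(t)*e^(2*e^(t)))*e^(-2)

E[X^3] = d^3M/dt^3 |_{t=0} = 22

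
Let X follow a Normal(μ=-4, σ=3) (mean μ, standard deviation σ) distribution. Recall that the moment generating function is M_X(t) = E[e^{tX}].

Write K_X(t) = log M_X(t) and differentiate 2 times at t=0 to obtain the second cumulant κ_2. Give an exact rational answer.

M_X(t) = e^(9*t^2/2 - 4*t)
K_X(t) = log M_X(t) = 9*t^2/2 - 4*t
D^2[K](t) = 9

κ_2 = D^2[K](0) = 9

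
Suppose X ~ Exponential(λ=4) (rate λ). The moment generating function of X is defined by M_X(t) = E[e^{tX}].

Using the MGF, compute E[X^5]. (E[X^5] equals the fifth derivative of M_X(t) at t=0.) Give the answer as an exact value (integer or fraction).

M_X(t) = 4/(4 - t)
M^(5)(t) = 480/(t^6 - 24*t^5 + 240*t^4 - 1280*t^3 + 3840*t^2 - 6144*t + 4096)

E[X^5] = M^(5)(0) = 15/128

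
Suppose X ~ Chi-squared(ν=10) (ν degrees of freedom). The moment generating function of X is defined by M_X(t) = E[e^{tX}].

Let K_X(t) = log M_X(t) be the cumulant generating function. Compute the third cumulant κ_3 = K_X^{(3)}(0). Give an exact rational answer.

M_X(t) = (1 - 2*t)^(-5)
K_X(t) = log M_X(t) = -5*log(1 - 2*t)
K′(t) = -10/(2*t - 1)
K′′(t) = 20/(4*t^2 - 4*t + 1)
K′′′(t) = -80/(8*t^3 - 12*t^2 + 6*t - 1)

κ_3 = K′′′(0) = 80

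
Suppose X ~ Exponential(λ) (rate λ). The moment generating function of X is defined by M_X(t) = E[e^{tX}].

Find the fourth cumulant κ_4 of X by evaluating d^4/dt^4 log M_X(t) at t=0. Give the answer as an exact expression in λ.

M_X(t) = λ/(λ - t)
K_X(t) = log M_X(t) = log(λ) - log(λ - t)
K^(4)(t) = 6/(λ^4 - 4*λ^3*t + 6*λ^2*t^2 - 4*λ*t^3 + t^4)

κ_4 = K^(4)(0) = 6/λ^4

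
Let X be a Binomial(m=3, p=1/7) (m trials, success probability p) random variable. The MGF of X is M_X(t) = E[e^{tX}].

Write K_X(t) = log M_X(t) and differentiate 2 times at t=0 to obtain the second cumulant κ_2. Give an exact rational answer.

M_X(t) = (e^(t)/7 + 6/7)^3
K_X(t) = log M_X(t) = 3*log(e^(t)/7 + 6/7)
K′(t) = 3*e^(t)/(e^(t) + 6)
K′′(t) = 18*e^(t)/(e^(2*t) + 12*e^(t) + 36)

κ_2 = K′′(0) = 18/49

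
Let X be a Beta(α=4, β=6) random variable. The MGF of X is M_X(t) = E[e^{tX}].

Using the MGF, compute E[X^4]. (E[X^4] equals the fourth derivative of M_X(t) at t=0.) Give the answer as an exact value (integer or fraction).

M_X(t) = ₁F₁(4; 10; t)
dM/dt = 2*₁F₁(5; 11; t)/5
d^2M/dt^2 = 2*₁F₁(6; 12; t)/11
d^3M/dt^3 = ₁F₁(7; 13; t)/11
d^4M/dt^4 = 7*₁F₁(8; 14; t)/143

E[X^4] = d^4M/dt^4 |_{t=0} = 7/143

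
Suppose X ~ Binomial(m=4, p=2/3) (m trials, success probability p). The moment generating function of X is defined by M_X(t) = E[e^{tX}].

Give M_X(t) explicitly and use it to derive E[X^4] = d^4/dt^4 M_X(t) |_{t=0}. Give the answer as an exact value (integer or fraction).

E[X^4] = M′′′′(0) = 2360/27

M_X(t) = (2*e^(t)/3 + 1/3)^4
M′(t) = 64*e^(4*t)/81 + 32*e^(3*t)/27 + 16*e^(2*t)/27 + 8*e^(t)/81
M′′(t) = 256*e^(4*t)/81 + 32*e^(3*t)/9 + 32*e^(2*t)/27 + 8*e^(t)/81
M′′′(t) = 1024*e^(4*t)/81 + 32*e^(3*t)/3 + 64*e^(2*t)/27 + 8*e^(t)/81
M′′′′(t) = 4096*e^(4*t)/81 + 32*e^(3*t) + 128*e^(2*t)/27 + 8*e^(t)/81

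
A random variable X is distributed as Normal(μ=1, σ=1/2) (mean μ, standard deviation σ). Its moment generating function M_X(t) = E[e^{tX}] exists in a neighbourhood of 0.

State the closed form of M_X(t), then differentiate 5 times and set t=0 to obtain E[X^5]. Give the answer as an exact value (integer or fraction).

E[X^5] = M^(5)(0) = 71/16

M_X(t) = e^(t^2/8 + t)
M^(5)(t) = t^5*e^(t)*e^(t^2/8)/1024 + 5*t^4*e^(t)*e^(t^2/8)/256 + 25*t^3*e^(t)*e^(t^2/8)/128 + 35*t^2*e^(t)*e^(t^2/8)/32 + 215*t*e^(t)*e^(t^2/8)/64 + 71*e^(t)*e^(t^2/8)/16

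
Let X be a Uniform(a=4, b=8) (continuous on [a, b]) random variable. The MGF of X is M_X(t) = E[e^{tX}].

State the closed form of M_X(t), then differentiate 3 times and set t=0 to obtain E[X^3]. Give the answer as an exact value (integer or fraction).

M_X(t) = (e^(8*t) - e^(4*t))/(4*t)
D^3[M](t) = (256*t^3*e^(8*t) - 32*t^3*e^(4*t) - 96*t^2*e^(8*t) + 24*t^2*e^(4*t) + 24*t*e^(8*t) - 12*t*e^(4*t) - 3*e^(8*t) + 3*e^(4*t))/(2*t^4)

E[X^3] = D^3[M](0) = 240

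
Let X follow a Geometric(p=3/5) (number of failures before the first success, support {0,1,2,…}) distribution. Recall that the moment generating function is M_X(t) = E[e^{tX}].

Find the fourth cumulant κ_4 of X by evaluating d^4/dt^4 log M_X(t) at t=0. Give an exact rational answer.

κ_4 = K^(4)(0) = 230/27

M_X(t) = 3/(5*(1 - 2*e^(t)/5))
K_X(t) = log M_X(t) = -log(1 - 2*e^(t)/5) - log(5) + log(3)
K^(4)(t) = (40*e^(3*t) + 400*e^(2*t) + 250*e^(t))/(16*e^(4*t) - 160*e^(3*t) + 600*e^(2*t) - 1000*e^(t) + 625)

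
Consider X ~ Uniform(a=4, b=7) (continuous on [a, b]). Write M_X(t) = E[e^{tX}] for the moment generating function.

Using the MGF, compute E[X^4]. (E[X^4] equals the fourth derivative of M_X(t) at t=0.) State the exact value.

E[X^4] = M′′′′(0) = 5261/5

M_X(t) = (e^(7*t) - e^(4*t))/(3*t)
M′(t) = (7*t*e^(7*t) - 4*t*e^(4*t) - e^(7*t) + e^(4*t))/(3*t^2)
M′′(t) = (49*t^2*e^(7*t) - 16*t^2*e^(4*t) - 14*t*e^(7*t) + 8*t*e^(4*t) + 2*e^(7*t) - 2*e^(4*t))/(3*t^3)
M′′′(t) = (343*t^3*e^(7*t) - 64*t^3*e^(4*t) - 147*t^2*e^(7*t) + 48*t^2*e^(4*t) + 42*t*e^(7*t) - 24*t*e^(4*t) - 6*e^(7*t) + 6*e^(4*t))/(3*t^4)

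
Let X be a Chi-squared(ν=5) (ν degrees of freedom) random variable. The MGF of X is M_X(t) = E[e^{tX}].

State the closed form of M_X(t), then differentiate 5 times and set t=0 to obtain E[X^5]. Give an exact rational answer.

E[X^5] = M′′′′′(0) = 45045

M_X(t) = (1 - 2*t)^(-5/2)
M′(t) = -5/(8*t^3*√(1 - 2*t) - 12*t^2*√(1 - 2*t) + 6*t*√(1 - 2*t) - √(1 - 2*t))
M′′(t) = 35/(16*t^4*√(1 - 2*t) - 32*t^3*√(1 - 2*t) + 24*t^2*√(1 - 2*t) - 8*t*√(1 - 2*t) + √(1 - 2*t))
M′′′(t) = -315/(32*t^5*√(1 - 2*t) - 80*t^4*√(1 - 2*t) + 80*t^3*√(1 - 2*t) - 40*t^2*√(1 - 2*t) + 10*t*√(1 - 2*t) - √(1 - 2*t))
M′′′′(t) = 3465/(64*t^6*√(1 - 2*t) - 192*t^5*√(1 - 2*t) + 240*t^4*√(1 - 2*t) - 160*t^3*√(1 - 2*t) + 60*t^2*√(1 - 2*t) - 12*t*√(1 - 2*t) + √(1 - 2*t))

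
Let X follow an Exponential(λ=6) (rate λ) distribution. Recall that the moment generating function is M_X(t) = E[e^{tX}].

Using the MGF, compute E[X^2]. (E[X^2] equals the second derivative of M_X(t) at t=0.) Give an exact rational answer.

E[X^2] = M′′(0) = 1/18

M_X(t) = 6/(6 - t)
M′(t) = 6/(t^2 - 12*t + 36)
M′′(t) = -12/(t^3 - 18*t^2 + 108*t - 216)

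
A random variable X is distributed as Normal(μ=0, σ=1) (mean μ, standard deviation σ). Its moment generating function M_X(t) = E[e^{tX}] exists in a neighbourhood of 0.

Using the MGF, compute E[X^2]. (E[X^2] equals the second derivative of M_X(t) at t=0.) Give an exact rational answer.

E[X^2] = D^2[M](0) = 1

M_X(t) = e^(t^2/2)
D^2[M](t) = t^2*e^(t^2/2) + e^(t^2/2)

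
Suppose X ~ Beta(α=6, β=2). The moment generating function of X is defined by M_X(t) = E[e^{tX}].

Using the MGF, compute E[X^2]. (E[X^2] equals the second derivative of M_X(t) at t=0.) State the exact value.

M_X(t) = ₁F₁(6; 8; t)
D^2[M](t) = 7*₁F₁(8; 10; t)/12

E[X^2] = D^2[M](0) = 7/12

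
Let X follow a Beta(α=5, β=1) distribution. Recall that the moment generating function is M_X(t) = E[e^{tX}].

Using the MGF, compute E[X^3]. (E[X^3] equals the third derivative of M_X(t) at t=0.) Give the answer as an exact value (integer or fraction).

E[X^3] = d^3M/dt^3 |_{t=0} = 5/8

M_X(t) = ₁F₁(5; 6; t)
dM/dt = 5*₁F₁(6; 7; t)/6
d^2M/dt^2 = 5*₁F₁(7; 8; t)/7
d^3M/dt^3 = 5*₁F₁(8; 9; t)/8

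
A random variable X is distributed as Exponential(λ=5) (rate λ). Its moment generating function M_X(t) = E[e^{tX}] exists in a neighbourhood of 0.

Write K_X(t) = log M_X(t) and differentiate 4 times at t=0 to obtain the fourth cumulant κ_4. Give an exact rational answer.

M_X(t) = 5/(5 - t)
K_X(t) = log M_X(t) = -log(5 - t) + log(5)
D^4[K](t) = 6/(t^4 - 20*t^3 + 150*t^2 - 500*t + 625)

κ_4 = D^4[K](0) = 6/625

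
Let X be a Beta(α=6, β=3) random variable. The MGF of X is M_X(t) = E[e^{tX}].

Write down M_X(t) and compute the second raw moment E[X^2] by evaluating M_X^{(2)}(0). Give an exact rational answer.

E[X^2] = d^2M/dt^2 |_{t=0} = 7/15

M_X(t) = ₁F₁(6; 9; t)
dM/dt = 2*₁F₁(7; 10; t)/3
d^2M/dt^2 = 7*₁F₁(8; 11; t)/15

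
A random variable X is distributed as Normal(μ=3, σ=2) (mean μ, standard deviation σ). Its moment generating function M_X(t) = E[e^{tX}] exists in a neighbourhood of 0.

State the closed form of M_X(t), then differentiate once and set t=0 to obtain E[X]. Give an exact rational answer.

M_X(t) = e^(2*t^2 + 3*t)
M^(1)(t) = 4*t*e^(3*t)*e^(2*t^2) + 3*e^(3*t)*e^(2*t^2)

E[X] = M^(1)(0) = 3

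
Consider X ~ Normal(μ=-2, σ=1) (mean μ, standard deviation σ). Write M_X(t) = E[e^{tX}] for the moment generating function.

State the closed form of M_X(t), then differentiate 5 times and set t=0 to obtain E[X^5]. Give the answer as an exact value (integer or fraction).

M_X(t) = e^(t^2/2 - 2*t)
dM/dt = t*e^(-2*t)*e^(t^2/2) - 2*e^(-2*t)*e^(t^2/2)
d^2M/dt^2 = (t^2*e^(t^2/2) - 4*t*e^(t^2/2) + 5*e^(t^2/2))*e^(-2*t)
d^3M/dt^3 = (t^3*e^(t^2/2) - 6*t^2*e^(t^2/2) + 15*t*e^(t^2/2) - 14*e^(t^2/2))*e^(-2*t)
d^4M/dt^4 = (t^4*e^(t^2/2) - 8*t^3*e^(t^2/2) + 30*t^2*e^(t^2/2) - 56*t*e^(t^2/2) + 43*e^(t^2/2))*e^(-2*t)
d^5M/dt^5 = (t^5*e^(t^2/2) - 10*t^4*e^(t^2/2) + 50*t^3*e^(t^2/2) - 140*t^2*e^(t^2/2) + 215*t*e^(t^2/2) - 142*e^(t^2/2))*e^(-2*t)

E[X^5] = d^5M/dt^5 |_{t=0} = -142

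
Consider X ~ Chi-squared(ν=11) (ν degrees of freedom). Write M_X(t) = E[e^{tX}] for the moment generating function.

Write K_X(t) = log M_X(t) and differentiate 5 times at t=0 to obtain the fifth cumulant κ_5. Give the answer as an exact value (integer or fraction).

M_X(t) = (1 - 2*t)^(-11/2)
K_X(t) = log M_X(t) = -11*log(1 - 2*t)/2
D^5[K](t) = -4224/(32*t^5 - 80*t^4 + 80*t^3 - 40*t^2 + 10*t - 1)

κ_5 = D^5[K](0) = 4224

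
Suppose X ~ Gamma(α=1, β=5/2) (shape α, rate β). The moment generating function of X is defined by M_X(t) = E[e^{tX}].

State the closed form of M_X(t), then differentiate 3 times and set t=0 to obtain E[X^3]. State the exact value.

E[X^3] = d^3M/dt^3 |_{t=0} = 48/125

M_X(t) = 5/(2*(5/2 - t))
dM/dt = 10/(4*t^2 - 20*t + 25)
d^2M/dt^2 = -40/(8*t^3 - 60*t^2 + 150*t - 125)
d^3M/dt^3 = 240/(16*t^4 - 160*t^3 + 600*t^2 - 1000*t + 625)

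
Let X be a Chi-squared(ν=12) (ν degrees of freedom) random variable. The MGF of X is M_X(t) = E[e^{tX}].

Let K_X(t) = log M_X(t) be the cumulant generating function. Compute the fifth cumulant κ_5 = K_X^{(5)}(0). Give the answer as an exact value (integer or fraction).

κ_5 = d^5K/dt^5 |_{t=0} = 4608

M_X(t) = (1 - 2*t)^(-6)
K_X(t) = log M_X(t) = -6*log(1 - 2*t)
dK/dt = -12/(2*t - 1)
d^2K/dt^2 = 24/(4*t^2 - 4*t + 1)
d^3K/dt^3 = -96/(8*t^3 - 12*t^2 + 6*t - 1)
d^4K/dt^4 = 576/(16*t^4 - 32*t^3 + 24*t^2 - 8*t + 1)
d^5K/dt^5 = -4608/(32*t^5 - 80*t^4 + 80*t^3 - 40*t^2 + 10*t - 1)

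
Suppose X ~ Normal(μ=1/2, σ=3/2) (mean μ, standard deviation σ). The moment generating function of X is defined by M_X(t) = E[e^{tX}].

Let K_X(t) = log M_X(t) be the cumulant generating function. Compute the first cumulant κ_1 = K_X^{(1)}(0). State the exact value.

M_X(t) = e^(9*t^2/8 + t/2)
K_X(t) = log M_X(t) = 9*t^2/8 + t/2
K′(t) = 9*t/4 + 1/2

κ_1 = K′(0) = 1/2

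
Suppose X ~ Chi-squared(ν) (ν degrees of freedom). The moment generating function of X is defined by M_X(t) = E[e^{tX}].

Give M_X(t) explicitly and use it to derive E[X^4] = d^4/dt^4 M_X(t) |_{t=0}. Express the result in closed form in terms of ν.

E[X^4] = M′′′′(0) = ν*(ν^3 + 12*ν^2 + 44*ν + 48)

M_X(t) = (1 - 2*t)^(-ν/2)
M′(t) = -ν/(2*t*(1 - 2*t)^(ν/2) - (1 - 2*t)^(ν/2))
M′′(t) = (ν^2 + 2*ν)/(4*t^2*(1 - 2*t)^(ν/2) - 4*t*(1 - 2*t)^(ν/2) + (1 - 2*t)^(ν/2))
M′′′(t) = (-ν^3 - 6*ν^2 - 8*ν)/(8*t^3*(1 - 2*t)^(ν/2) - 12*t^2*(1 - 2*t)^(ν/2) + 6*t*(1 - 2*t)^(ν/2) - (1 - 2*t)^(ν/2))
M′′′′(t) = (ν^4 + 12*ν^3 + 44*ν^2 + 48*ν)/(16*t^4*(1 - 2*t)^(ν/2) - 32*t^3*(1 - 2*t)^(ν/2) + 24*t^2*(1 - 2*t)^(ν/2) - 8*t*(1 - 2*t)^(ν/2) + (1 - 2*t)^(ν/2))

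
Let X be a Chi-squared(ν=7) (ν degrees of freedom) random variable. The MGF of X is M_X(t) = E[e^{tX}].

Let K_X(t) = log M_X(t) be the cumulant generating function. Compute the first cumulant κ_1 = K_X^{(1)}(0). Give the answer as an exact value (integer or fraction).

M_X(t) = (1 - 2*t)^(-7/2)
K_X(t) = log M_X(t) = -7*log(1 - 2*t)/2
dK/dt = -7/(2*t - 1)

κ_1 = dK/dt |_{t=0} = 7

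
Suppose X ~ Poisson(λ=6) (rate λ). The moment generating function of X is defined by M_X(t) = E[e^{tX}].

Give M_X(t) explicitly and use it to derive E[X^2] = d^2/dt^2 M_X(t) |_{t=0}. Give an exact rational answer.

E[X^2] = D^2[M](0) = 42

M_X(t) = e^(6*e^(t) - 6)
D^2[M](t) = (36*e^(2*t)*e^(6*e^(t)) + 6*e^(t)*e^(6*e^(t)))*e^(-6)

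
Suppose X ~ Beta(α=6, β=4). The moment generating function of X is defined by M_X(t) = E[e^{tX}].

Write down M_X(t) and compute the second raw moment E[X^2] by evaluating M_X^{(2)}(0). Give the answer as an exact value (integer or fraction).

E[X^2] = D^2[M](0) = 21/55

M_X(t) = ₁F₁(6; 10; t)
D^2[M](t) = 21*₁F₁(8; 12; t)/55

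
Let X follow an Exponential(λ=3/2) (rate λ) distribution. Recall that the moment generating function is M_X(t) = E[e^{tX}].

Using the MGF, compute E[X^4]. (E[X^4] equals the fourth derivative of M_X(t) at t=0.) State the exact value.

E[X^4] = M^(4)(0) = 128/27

M_X(t) = 3/(2*(3/2 - t))
M^(4)(t) = -1152/(32*t^5 - 240*t^4 + 720*t^3 - 1080*t^2 + 810*t - 243)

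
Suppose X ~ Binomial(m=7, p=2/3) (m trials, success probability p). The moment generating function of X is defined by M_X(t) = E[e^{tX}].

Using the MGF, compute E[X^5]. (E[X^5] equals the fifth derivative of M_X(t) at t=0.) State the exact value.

E[X^5] = D^5[M](0) = 11494/3

M_X(t) = (2*e^(t)/3 + 1/3)^7
D^5[M](t) = 2151296*e^(7*t)/2187 + 14336*e^(6*t)/9 + 700000*e^(5*t)/729 + 573440*e^(4*t)/2187 + 280*e^(3*t)/9 + 896*e^(2*t)/729 + 14*e^(t)/2187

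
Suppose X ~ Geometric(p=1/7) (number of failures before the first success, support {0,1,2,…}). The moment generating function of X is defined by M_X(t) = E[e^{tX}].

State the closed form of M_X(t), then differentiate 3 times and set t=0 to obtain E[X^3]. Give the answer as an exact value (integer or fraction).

M_X(t) = 1/(7*(1 - 6*e^(t)/7))
M^(3)(t) = (216*e^(3*t) + 1008*e^(2*t) + 294*e^(t))/(1296*e^(4*t) - 6048*e^(3*t) + 10584*e^(2*t) - 8232*e^(t) + 2401)

E[X^3] = M^(3)(0) = 1518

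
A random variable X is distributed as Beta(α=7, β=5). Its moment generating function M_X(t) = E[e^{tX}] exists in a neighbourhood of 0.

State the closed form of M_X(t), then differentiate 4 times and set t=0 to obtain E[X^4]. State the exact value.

M_X(t) = ₁F₁(7; 12; t)
M′(t) = 7*₁F₁(8; 13; t)/12
M′′(t) = 14*₁F₁(9; 14; t)/39
M′′′(t) = 3*₁F₁(10; 15; t)/13
M′′′′(t) = 2*₁F₁(11; 16; t)/13

E[X^4] = M′′′′(0) = 2/13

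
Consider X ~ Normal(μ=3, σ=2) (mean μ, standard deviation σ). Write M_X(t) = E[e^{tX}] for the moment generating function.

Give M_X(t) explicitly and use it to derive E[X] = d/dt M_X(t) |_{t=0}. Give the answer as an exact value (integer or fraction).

E[X] = D[M](0) = 3

M_X(t) = e^(2*t^2 + 3*t)
D[M](t) = 4*t*e^(3*t)*e^(2*t^2) + 3*e^(3*t)*e^(2*t^2)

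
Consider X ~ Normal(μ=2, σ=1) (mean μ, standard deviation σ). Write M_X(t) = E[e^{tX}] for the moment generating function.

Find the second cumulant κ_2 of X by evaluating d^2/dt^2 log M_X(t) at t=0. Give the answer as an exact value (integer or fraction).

M_X(t) = e^(t^2/2 + 2*t)
K_X(t) = log M_X(t) = t^2/2 + 2*t
K′(t) = t + 2
K′′(t) = 1

κ_2 = K′′(0) = 1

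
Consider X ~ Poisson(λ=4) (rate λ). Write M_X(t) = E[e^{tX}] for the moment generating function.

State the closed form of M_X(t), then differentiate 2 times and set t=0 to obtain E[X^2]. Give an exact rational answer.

M_X(t) = e^(4*e^(t) - 4)
D^2[M](t) = (16*e^(2*t)*e^(4*e^(t)) + 4*e^(t)*e^(4*e^(t)))*e^(-4)

E[X^2] = D^2[M](0) = 20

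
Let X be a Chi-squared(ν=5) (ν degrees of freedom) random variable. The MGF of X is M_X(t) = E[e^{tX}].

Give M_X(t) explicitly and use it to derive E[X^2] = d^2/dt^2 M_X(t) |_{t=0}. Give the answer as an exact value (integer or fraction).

M_X(t) = (1 - 2*t)^(-5/2)
M^(2)(t) = 35/(16*t^4*√(1 - 2*t) - 32*t^3*√(1 - 2*t) + 24*t^2*√(1 - 2*t) - 8*t*√(1 - 2*t) + √(1 - 2*t))

E[X^2] = M^(2)(0) = 35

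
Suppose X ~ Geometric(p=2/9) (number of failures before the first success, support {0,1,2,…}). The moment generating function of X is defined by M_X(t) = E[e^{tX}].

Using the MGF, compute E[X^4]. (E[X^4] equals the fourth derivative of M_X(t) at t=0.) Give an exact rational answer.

M_X(t) = 2/(9*(1 - 7*e^(t)/9))
D^4[M](t) = (-4802*e^(4*t) - 67914*e^(3*t) - 87318*e^(2*t) - 10206*e^(t))/(16807*e^(5*t) - 108045*e^(4*t) + 277830*e^(3*t) - 357210*e^(2*t) + 229635*e^(t) - 59049)

E[X^4] = D^4[M](0) = 5320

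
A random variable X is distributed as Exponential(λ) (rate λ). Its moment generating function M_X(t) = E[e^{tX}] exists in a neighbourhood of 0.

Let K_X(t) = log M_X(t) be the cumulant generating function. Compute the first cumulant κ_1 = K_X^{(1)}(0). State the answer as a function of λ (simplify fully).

κ_1 = K′(0) = 1/λ

M_X(t) = λ/(λ - t)
K_X(t) = log M_X(t) = log(λ) - log(λ - t)
K′(t) = -1/(-λ + t)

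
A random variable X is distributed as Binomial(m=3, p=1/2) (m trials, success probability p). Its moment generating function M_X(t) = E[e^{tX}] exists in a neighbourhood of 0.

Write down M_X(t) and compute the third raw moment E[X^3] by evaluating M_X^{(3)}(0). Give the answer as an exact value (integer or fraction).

M_X(t) = (e^(t)/2 + 1/2)^3
D^3[M](t) = 27*e^(3*t)/8 + 3*e^(2*t) + 3*e^(t)/8

E[X^3] = D^3[M](0) = 27/4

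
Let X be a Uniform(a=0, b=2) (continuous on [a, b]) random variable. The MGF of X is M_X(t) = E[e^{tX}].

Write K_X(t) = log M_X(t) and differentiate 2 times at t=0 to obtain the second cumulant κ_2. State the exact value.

κ_2 = D^2[K](0) = 1/3

M_X(t) = (e^(2*t) - 1)/(2*t)
K_X(t) = log M_X(t) = -log(t) + log(e^(2*t) - 1) - log(2)
D^2[K](t) = (-4*t^2*e^(2*t) + e^(4*t) - 2*e^(2*t) + 1)/(t^2*e^(4*t) - 2*t^2*e^(2*t) + t^2)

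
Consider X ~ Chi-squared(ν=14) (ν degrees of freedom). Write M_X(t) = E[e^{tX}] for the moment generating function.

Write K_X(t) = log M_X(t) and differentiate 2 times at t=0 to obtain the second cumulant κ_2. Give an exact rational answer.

M_X(t) = (1 - 2*t)^(-7)
K_X(t) = log M_X(t) = -7*log(1 - 2*t)
K′(t) = -14/(2*t - 1)
K′′(t) = 28/(4*t^2 - 4*t + 1)

κ_2 = K′′(0) = 28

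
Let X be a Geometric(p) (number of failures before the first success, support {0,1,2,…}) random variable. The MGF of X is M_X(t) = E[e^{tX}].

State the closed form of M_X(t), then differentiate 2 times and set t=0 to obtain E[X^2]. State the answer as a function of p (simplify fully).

E[X^2] = D^2[M](0) = 1 - 3/p + 2/p^2

M_X(t) = p/(-(1 - p)*e^(t) + 1)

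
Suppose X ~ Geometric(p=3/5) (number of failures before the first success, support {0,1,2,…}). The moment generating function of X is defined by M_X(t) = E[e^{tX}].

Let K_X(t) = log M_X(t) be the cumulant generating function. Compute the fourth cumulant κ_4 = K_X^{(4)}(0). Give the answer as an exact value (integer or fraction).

M_X(t) = 3/(5*(1 - 2*e^(t)/5))
K_X(t) = log M_X(t) = -log(1 - 2*e^(t)/5) - log(5) + log(3)
K′(t) = -2*e^(t)/(2*e^(t) - 5)
K′′(t) = 10*e^(t)/(4*e^(2*t) - 20*e^(t) + 25)
K′′′(t) = (-20*e^(2*t) - 50*e^(t))/(8*e^(3*t) - 60*e^(2*t) + 150*e^(t) - 125)
K′′′′(t) = (40*e^(3*t) + 400*e^(2*t) + 250*e^(t))/(16*e^(4*t) - 160*e^(3*t) + 600*e^(2*t) - 1000*e^(t) + 625)

κ_4 = K′′′′(0) = 230/27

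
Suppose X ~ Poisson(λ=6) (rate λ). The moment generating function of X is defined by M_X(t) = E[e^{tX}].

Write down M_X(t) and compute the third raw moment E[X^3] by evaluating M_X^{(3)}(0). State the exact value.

M_X(t) = e^(6*e^(t) - 6)
M^(3)(t) = (216*e^(3*t)*e^(6*e^(t)) + 108*e^(2*t)*e^(6*e^(t)) + 6*e^(t)*e^(6*e^(t)))*e^(-6)

E[X^3] = M^(3)(0) = 330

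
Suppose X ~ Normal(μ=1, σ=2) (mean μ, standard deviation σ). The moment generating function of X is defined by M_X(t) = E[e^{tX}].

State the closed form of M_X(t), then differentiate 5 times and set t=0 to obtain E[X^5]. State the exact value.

E[X^5] = M^(5)(0) = 281

M_X(t) = e^(2*t^2 + t)
M^(5)(t) = 1024*t^5*e^(t)*e^(2*t^2) + 1280*t^4*e^(t)*e^(2*t^2) + 3200*t^3*e^(t)*e^(2*t^2) + 2080*t^2*e^(t)*e^(2*t^2) + 1460*t*e^(t)*e^(2*t^2) + 281*e^(t)*e^(2*t^2)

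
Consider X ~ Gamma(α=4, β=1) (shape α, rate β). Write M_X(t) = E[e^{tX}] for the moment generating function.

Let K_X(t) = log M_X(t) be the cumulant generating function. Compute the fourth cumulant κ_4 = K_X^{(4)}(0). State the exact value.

κ_4 = K′′′′(0) = 24

M_X(t) = (1 - t)^(-4)
K_X(t) = log M_X(t) = -4*log(1 - t)
K′(t) = -4/(t - 1)
K′′(t) = 4/(t^2 - 2*t + 1)
K′′′(t) = -8/(t^3 - 3*t^2 + 3*t - 1)
K′′′′(t) = 24/(t^4 - 4*t^3 + 6*t^2 - 4*t + 1)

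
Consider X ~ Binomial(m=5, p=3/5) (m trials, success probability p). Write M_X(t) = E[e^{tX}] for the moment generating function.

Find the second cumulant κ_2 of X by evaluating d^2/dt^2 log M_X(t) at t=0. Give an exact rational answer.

M_X(t) = (3*e^(t)/5 + 2/5)^5
K_X(t) = log M_X(t) = 5*log(3*e^(t)/5 + 2/5)
D^2[K](t) = 30*e^(t)/(9*e^(2*t) + 12*e^(t) + 4)

κ_2 = D^2[K](0) = 6/5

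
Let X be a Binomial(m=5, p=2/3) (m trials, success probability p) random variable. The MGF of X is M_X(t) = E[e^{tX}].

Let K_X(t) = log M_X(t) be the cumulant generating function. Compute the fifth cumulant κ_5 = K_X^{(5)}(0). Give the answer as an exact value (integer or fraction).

κ_5 = d^5K/dt^5 |_{t=0} = 50/81

M_X(t) = (2*e^(t)/3 + 1/3)^5
K_X(t) = log M_X(t) = 5*log(2*e^(t)/3 + 1/3)
dK/dt = 10*e^(t)/(2*e^(t) + 1)
d^2K/dt^2 = 10*e^(t)/(4*e^(2*t) + 4*e^(t) + 1)
d^3K/dt^3 = (-20*e^(2*t) + 10*e^(t))/(8*e^(3*t) + 12*e^(2*t) + 6*e^(t) + 1)
d^4K/dt^4 = (40*e^(3*t) - 80*e^(2*t) + 10*e^(t))/(16*e^(4*t) + 32*e^(3*t) + 24*e^(2*t) + 8*e^(t) + 1)
d^5K/dt^5 = (-80*e^(4*t) + 440*e^(3*t) - 220*e^(2*t) + 10*e^(t))/(32*e^(5*t) + 80*e^(4*t) + 80*e^(3*t) + 40*e^(2*t) + 10*e^(t) + 1)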